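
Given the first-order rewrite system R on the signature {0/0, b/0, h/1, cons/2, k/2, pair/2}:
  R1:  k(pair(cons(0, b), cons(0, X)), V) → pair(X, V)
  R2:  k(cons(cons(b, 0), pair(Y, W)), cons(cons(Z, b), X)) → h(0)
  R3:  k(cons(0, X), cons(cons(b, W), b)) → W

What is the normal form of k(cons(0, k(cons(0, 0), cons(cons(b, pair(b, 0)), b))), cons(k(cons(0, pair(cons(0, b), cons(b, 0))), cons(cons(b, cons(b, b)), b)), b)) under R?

1. k(cons(0, k(cons(0, 0), cons(cons(b, pair(b, 0)), b))), cons(k(cons(0, pair(cons(0, b), cons(b, 0))), cons(cons(b, cons(b, b)), b)), b))  →  k(cons(0, pair(b, 0)), cons(k(cons(0, pair(cons(0, b), cons(b, 0))), cons(cons(b, cons(b, b)), b)), b))   [R3 at 1.2]
2. k(cons(0, pair(b, 0)), cons(k(cons(0, pair(cons(0, b), cons(b, 0))), cons(cons(b, cons(b, b)), b)), b))  →  k(cons(0, pair(b, 0)), cons(cons(b, b), b))   [R3 at 2.1]
3. k(cons(0, pair(b, 0)), cons(cons(b, b), b))  →  b   [R3 at ε]

b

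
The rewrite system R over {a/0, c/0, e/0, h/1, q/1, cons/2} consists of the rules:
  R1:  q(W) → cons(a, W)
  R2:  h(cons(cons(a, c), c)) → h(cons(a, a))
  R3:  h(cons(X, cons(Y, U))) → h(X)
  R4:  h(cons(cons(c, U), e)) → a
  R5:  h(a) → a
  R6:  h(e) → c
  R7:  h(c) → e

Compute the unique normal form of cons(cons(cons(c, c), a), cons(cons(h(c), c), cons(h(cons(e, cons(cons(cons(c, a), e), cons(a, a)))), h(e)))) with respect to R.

1. cons(cons(cons(c, c), a), cons(cons(h(c), c), cons(h(cons(e, cons(cons(cons(c, a), e), cons(a, a)))), h(e))))  →  cons(cons(cons(c, c), a), cons(cons(e, c), cons(h(cons(e, cons(cons(cons(c, a), e), cons(a, a)))), h(e))))   [R7 at 2.1.1]
2. cons(cons(cons(c, c), a), cons(cons(e, c), cons(h(cons(e, cons(cons(cons(c, a), e), cons(a, a)))), h(e))))  →  cons(cons(cons(c, c), a), cons(cons(e, c), cons(h(e), h(e))))   [R3 at 2.2.1]
3. cons(cons(cons(c, c), a), cons(cons(e, c), cons(h(e), h(e))))  →  cons(cons(cons(c, c), a), cons(cons(e, c), cons(c, h(e))))   [R6 at 2.2.1]
4. cons(cons(cons(c, c), a), cons(cons(e, c), cons(c, h(e))))  →  cons(cons(cons(c, c), a), cons(cons(e, c), cons(c, c)))   [R6 at 2.2.2]

cons(cons(cons(c, c), a), cons(cons(e, c), cons(c, c)))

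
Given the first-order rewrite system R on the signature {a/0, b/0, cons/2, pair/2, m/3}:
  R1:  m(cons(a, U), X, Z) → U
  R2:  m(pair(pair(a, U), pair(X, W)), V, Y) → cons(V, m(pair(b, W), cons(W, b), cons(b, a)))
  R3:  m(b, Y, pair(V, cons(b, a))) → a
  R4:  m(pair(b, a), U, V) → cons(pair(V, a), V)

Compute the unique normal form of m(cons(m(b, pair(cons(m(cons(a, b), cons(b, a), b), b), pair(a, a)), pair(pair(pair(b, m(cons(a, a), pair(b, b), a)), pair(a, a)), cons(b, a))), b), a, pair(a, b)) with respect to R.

b

1. m(cons(m(b, pair(cons(m(cons(a, b), cons(b, a), b), b), pair(a, a)), pair(pair(pair(b, m(cons(a, a), pair(b, b), a)), pair(a, a)), cons(b, a))), b), a, pair(a, b))  →  m(cons(a, b), a, pair(a, b))   [R3 at 1.1]
2. m(cons(a, b), a, pair(a, b))  →  b   [R1 at ε]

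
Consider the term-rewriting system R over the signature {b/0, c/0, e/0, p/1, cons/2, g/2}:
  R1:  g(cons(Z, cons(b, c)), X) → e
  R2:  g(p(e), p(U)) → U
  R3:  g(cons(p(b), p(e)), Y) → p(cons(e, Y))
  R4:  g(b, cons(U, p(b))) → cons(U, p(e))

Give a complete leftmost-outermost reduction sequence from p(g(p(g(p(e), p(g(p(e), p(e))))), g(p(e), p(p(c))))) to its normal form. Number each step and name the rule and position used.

1. p(g(p(g(p(e), p(g(p(e), p(e))))), g(p(e), p(p(c)))))  →  p(g(p(g(p(e), p(e))), g(p(e), p(p(c)))))   [R2 at 1.1.1]
2. p(g(p(g(p(e), p(e))), g(p(e), p(p(c)))))  →  p(g(p(e), g(p(e), p(p(c)))))   [R2 at 1.1.1]
3. p(g(p(e), g(p(e), p(p(c)))))  →  p(g(p(e), p(c)))   [R2 at 1.2]
4. p(g(p(e), p(c)))  →  p(c)   [R2 at 1]

p(c)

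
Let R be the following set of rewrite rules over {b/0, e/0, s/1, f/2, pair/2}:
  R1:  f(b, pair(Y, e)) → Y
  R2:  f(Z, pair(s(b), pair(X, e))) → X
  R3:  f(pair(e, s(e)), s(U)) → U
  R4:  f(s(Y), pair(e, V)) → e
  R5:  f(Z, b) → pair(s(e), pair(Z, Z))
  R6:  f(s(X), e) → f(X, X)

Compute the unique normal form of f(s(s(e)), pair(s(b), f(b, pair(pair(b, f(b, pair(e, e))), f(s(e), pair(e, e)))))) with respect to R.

b

1. f(s(s(e)), pair(s(b), f(b, pair(pair(b, f(b, pair(e, e))), f(s(e), pair(e, e))))))  →  f(s(s(e)), pair(s(b), f(b, pair(pair(b, e), f(s(e), pair(e, e))))))   [R1 at 2.2.2.1.2]
2. f(s(s(e)), pair(s(b), f(b, pair(pair(b, e), f(s(e), pair(e, e))))))  →  f(s(s(e)), pair(s(b), f(b, pair(pair(b, e), e))))   [R4 at 2.2.2.2]
3. f(s(s(e)), pair(s(b), f(b, pair(pair(b, e), e))))  →  f(s(s(e)), pair(s(b), pair(b, e)))   [R1 at 2.2]
4. f(s(s(e)), pair(s(b), pair(b, e)))  →  b   [R2 at ε]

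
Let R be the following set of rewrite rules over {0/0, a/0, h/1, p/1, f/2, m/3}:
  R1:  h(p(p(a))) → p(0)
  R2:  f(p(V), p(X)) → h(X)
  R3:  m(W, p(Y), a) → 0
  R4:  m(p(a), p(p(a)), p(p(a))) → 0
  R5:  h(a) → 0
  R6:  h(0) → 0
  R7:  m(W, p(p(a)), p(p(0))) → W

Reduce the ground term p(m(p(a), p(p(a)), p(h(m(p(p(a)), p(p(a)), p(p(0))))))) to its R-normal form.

p(p(a))

1. p(m(p(a), p(p(a)), p(h(m(p(p(a)), p(p(a)), p(p(0)))))))  →  p(m(p(a), p(p(a)), p(h(p(p(a))))))   [R7 at 1.3.1.1]
2. p(m(p(a), p(p(a)), p(h(p(p(a))))))  →  p(m(p(a), p(p(a)), p(p(0))))   [R1 at 1.3.1]
3. p(m(p(a), p(p(a)), p(p(0))))  →  p(p(a))   [R7 at 1]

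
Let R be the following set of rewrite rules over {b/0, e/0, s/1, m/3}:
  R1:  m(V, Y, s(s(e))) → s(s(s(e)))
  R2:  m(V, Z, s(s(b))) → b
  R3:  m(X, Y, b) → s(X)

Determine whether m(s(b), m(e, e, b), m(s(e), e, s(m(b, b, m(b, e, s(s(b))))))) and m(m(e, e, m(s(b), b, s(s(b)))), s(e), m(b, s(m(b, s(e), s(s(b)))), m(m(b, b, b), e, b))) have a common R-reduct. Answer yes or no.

no — NF(t₁) = s(s(b)), NF(t₂) = s(s(e))

Reduce t₁ = m(s(b), m(e, e, b), m(s(e), e, s(m(b, b, m(b, e, s(s(b))))))):
1. m(s(b), m(e, e, b), m(s(e), e, s(m(b, b, m(b, e, s(s(b)))))))  →  m(s(b), s(e), m(s(e), e, s(m(b, b, m(b, e, s(s(b)))))))   [R3 at 2]
2. m(s(b), s(e), m(s(e), e, s(m(b, b, m(b, e, s(s(b)))))))  →  m(s(b), s(e), m(s(e), e, s(m(b, b, b))))   [R2 at 3.3.1.3]
3. m(s(b), s(e), m(s(e), e, s(m(b, b, b))))  →  m(s(b), s(e), m(s(e), e, s(s(b))))   [R3 at 3.3.1]
4. m(s(b), s(e), m(s(e), e, s(s(b))))  →  m(s(b), s(e), b)   [R2 at 3]
5. m(s(b), s(e), b)  →  s(s(b))   [R3 at ε]

Reduce t₂ = m(m(e, e, m(s(b), b, s(s(b)))), s(e), m(b, s(m(b, s(e), s(s(b)))), m(m(b, b, b), e, b))):
1. m(m(e, e, m(s(b), b, s(s(b)))), s(e), m(b, s(m(b, s(e), s(s(b)))), m(m(b, b, b), e, b)))  →  m(m(e, e, b), s(e), m(b, s(m(b, s(e), s(s(b)))), m(m(b, b, b), e, b)))   [R2 at 1.3]
2. m(m(e, e, b), s(e), m(b, s(m(b, s(e), s(s(b)))), m(m(b, b, b), e, b)))  →  m(s(e), s(e), m(b, s(m(b, s(e), s(s(b)))), m(m(b, b, b), e, b)))   [R3 at 1]
3. m(s(e), s(e), m(b, s(m(b, s(e), s(s(b)))), m(m(b, b, b), e, b)))  →  m(s(e), s(e), m(b, s(b), m(m(b, b, b), e, b)))   [R2 at 3.2.1]
4. m(s(e), s(e), m(b, s(b), m(m(b, b, b), e, b)))  →  m(s(e), s(e), m(b, s(b), s(m(b, b, b))))   [R3 at 3.3]
5. m(s(e), s(e), m(b, s(b), s(m(b, b, b))))  →  m(s(e), s(e), m(b, s(b), s(s(b))))   [R3 at 3.3.1]
6. m(s(e), s(e), m(b, s(b), s(s(b))))  →  m(s(e), s(e), b)   [R2 at 3]
7. m(s(e), s(e), b)  →  s(s(e))   [R3 at ε]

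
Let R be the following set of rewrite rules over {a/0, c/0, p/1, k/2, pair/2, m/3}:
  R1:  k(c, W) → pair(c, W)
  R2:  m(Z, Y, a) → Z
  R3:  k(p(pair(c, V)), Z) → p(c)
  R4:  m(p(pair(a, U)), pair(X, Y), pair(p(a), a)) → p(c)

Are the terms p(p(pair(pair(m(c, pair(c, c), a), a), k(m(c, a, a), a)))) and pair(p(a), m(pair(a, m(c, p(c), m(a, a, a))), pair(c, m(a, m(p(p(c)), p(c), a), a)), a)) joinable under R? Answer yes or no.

no — NF(t₁) = p(p(pair(pair(c, a), pair(c, a)))), NF(t₂) = pair(p(a), pair(a, c))

Reduce t₁ = p(p(pair(pair(m(c, pair(c, c), a), a), k(m(c, a, a), a)))):
1. p(p(pair(pair(m(c, pair(c, c), a), a), k(m(c, a, a), a))))  →  p(p(pair(pair(c, a), k(m(c, a, a), a))))   [R2 at 1.1.1.1]
2. p(p(pair(pair(c, a), k(m(c, a, a), a))))  →  p(p(pair(pair(c, a), k(c, a))))   [R2 at 1.1.2.1]
3. p(p(pair(pair(c, a), k(c, a))))  →  p(p(pair(pair(c, a), pair(c, a))))   [R1 at 1.1.2]

Reduce t₂ = pair(p(a), m(pair(a, m(c, p(c), m(a, a, a))), pair(c, m(a, m(p(p(c)), p(c), a), a)), a)):
1. pair(p(a), m(pair(a, m(c, p(c), m(a, a, a))), pair(c, m(a, m(p(p(c)), p(c), a), a)), a))  →  pair(p(a), pair(a, m(c, p(c), m(a, a, a))))   [R2 at 2]
2. pair(p(a), pair(a, m(c, p(c), m(a, a, a))))  →  pair(p(a), pair(a, m(c, p(c), a)))   [R2 at 2.2.3]
3. pair(p(a), pair(a, m(c, p(c), a)))  →  pair(p(a), pair(a, c))   [R2 at 2.2]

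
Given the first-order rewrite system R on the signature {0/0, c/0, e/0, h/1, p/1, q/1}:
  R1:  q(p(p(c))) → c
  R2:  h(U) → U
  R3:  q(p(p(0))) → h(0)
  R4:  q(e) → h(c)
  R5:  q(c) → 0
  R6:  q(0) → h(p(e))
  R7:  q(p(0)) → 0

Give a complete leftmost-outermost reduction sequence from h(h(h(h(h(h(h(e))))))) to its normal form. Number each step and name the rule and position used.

1. h(h(h(h(h(h(h(e)))))))  →  h(h(h(h(h(h(e))))))   [R2 at ε]
2. h(h(h(h(h(h(e))))))  →  h(h(h(h(h(e)))))   [R2 at ε]
3. h(h(h(h(h(e)))))  →  h(h(h(h(e))))   [R2 at ε]
4. h(h(h(h(e))))  →  h(h(h(e)))   [R2 at ε]
5. h(h(h(e)))  →  h(h(e))   [R2 at ε]
6. h(h(e))  →  h(e)   [R2 at ε]
7. h(e)  →  e   [R2 at ε]

e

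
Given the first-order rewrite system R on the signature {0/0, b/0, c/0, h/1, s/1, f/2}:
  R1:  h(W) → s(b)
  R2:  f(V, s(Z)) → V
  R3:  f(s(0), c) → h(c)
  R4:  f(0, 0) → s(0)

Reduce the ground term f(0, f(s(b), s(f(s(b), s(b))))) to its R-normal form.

1. f(0, f(s(b), s(f(s(b), s(b)))))  →  f(0, s(b))   [R2 at 2]
2. f(0, s(b))  →  0   [R2 at ε]

0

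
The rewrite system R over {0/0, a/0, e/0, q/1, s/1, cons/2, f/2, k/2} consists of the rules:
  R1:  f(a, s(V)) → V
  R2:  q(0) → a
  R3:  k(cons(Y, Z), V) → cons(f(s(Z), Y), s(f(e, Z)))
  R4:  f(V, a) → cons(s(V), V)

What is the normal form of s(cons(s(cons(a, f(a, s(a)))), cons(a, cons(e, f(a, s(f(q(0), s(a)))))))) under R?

s(cons(s(cons(a, a)), cons(a, cons(e, a))))

1. s(cons(s(cons(a, f(a, s(a)))), cons(a, cons(e, f(a, s(f(q(0), s(a))))))))  →  s(cons(s(cons(a, a)), cons(a, cons(e, f(a, s(f(q(0), s(a))))))))   [R1 at 1.1.1.2]
2. s(cons(s(cons(a, a)), cons(a, cons(e, f(a, s(f(q(0), s(a))))))))  →  s(cons(s(cons(a, a)), cons(a, cons(e, f(q(0), s(a))))))   [R1 at 1.2.2.2]
3. s(cons(s(cons(a, a)), cons(a, cons(e, f(q(0), s(a))))))  →  s(cons(s(cons(a, a)), cons(a, cons(e, f(a, s(a))))))   [R2 at 1.2.2.2.1]
4. s(cons(s(cons(a, a)), cons(a, cons(e, f(a, s(a))))))  →  s(cons(s(cons(a, a)), cons(a, cons(e, a))))   [R1 at 1.2.2.2]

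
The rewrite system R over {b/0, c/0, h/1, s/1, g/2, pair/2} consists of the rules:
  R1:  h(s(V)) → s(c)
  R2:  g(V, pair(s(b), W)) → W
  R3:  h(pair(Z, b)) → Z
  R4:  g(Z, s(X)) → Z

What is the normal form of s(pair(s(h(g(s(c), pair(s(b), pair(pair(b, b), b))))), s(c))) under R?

1. s(pair(s(h(g(s(c), pair(s(b), pair(pair(b, b), b))))), s(c)))  →  s(pair(s(h(pair(pair(b, b), b))), s(c)))   [R2 at 1.1.1.1]
2. s(pair(s(h(pair(pair(b, b), b))), s(c)))  →  s(pair(s(pair(b, b)), s(c)))   [R3 at 1.1.1]

s(pair(s(pair(b, b)), s(c)))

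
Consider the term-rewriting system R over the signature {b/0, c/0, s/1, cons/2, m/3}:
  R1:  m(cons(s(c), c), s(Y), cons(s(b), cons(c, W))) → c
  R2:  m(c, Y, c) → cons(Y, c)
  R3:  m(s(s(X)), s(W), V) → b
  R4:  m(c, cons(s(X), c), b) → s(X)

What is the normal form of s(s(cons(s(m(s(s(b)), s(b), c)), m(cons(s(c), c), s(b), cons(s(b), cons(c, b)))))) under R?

s(s(cons(s(b), c)))

1. s(s(cons(s(m(s(s(b)), s(b), c)), m(cons(s(c), c), s(b), cons(s(b), cons(c, b))))))  →  s(s(cons(s(b), m(cons(s(c), c), s(b), cons(s(b), cons(c, b))))))   [R3 at 1.1.1.1]
2. s(s(cons(s(b), m(cons(s(c), c), s(b), cons(s(b), cons(c, b))))))  →  s(s(cons(s(b), c)))   [R1 at 1.1.2]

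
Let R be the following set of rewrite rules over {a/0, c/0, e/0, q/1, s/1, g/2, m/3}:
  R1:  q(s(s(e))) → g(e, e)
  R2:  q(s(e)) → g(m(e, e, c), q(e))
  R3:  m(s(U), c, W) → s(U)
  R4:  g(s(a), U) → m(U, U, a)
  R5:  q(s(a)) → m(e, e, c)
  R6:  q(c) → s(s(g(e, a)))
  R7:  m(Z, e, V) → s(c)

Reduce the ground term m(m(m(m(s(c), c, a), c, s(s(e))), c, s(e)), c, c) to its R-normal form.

s(c)

1. m(m(m(m(s(c), c, a), c, s(s(e))), c, s(e)), c, c)  →  m(m(m(s(c), c, s(s(e))), c, s(e)), c, c)   [R3 at 1.1.1]
2. m(m(m(s(c), c, s(s(e))), c, s(e)), c, c)  →  m(m(s(c), c, s(e)), c, c)   [R3 at 1.1]
3. m(m(s(c), c, s(e)), c, c)  →  m(s(c), c, c)   [R3 at 1]
4. m(s(c), c, c)  →  s(c)   [R3 at ε]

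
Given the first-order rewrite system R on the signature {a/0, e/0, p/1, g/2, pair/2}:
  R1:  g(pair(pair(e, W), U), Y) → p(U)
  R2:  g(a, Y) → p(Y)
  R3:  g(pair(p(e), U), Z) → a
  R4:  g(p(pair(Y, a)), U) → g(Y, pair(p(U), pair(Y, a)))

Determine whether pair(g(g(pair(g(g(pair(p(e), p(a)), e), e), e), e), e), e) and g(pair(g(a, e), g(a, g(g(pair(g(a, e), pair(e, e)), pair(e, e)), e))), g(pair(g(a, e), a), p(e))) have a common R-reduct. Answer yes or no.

no — NF(t₁) = pair(p(e), e), NF(t₂) = a

Reduce t₁ = pair(g(g(pair(g(g(pair(p(e), p(a)), e), e), e), e), e), e):
1. pair(g(g(pair(g(g(pair(p(e), p(a)), e), e), e), e), e), e)  →  pair(g(g(pair(g(a, e), e), e), e), e)   [R3 at 1.1.1.1.1]
2. pair(g(g(pair(g(a, e), e), e), e), e)  →  pair(g(g(pair(p(e), e), e), e), e)   [R2 at 1.1.1.1]
3. pair(g(g(pair(p(e), e), e), e), e)  →  pair(g(a, e), e)   [R3 at 1.1]
4. pair(g(a, e), e)  →  pair(p(e), e)   [R2 at 1]

Reduce t₂ = g(pair(g(a, e), g(a, g(g(pair(g(a, e), pair(e, e)), pair(e, e)), e))), g(pair(g(a, e), a), p(e))):
1. g(pair(g(a, e), g(a, g(g(pair(g(a, e), pair(e, e)), pair(e, e)), e))), g(pair(g(a, e), a), p(e)))  →  g(pair(p(e), g(a, g(g(pair(g(a, e), pair(e, e)), pair(e, e)), e))), g(pair(g(a, e), a), p(e)))   [R2 at 1.1]
2. g(pair(p(e), g(a, g(g(pair(g(a, e), pair(e, e)), pair(e, e)), e))), g(pair(g(a, e), a), p(e)))  →  a   [R3 at ε]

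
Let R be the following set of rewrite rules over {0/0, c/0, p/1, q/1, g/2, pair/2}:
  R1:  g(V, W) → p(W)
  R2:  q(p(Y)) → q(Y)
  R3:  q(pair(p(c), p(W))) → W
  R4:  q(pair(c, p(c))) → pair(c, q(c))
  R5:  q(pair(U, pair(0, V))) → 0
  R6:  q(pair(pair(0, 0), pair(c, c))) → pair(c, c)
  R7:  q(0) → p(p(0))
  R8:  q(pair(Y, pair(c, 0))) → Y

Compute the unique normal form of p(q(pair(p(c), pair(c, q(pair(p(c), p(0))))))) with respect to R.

1. p(q(pair(p(c), pair(c, q(pair(p(c), p(0)))))))  →  p(q(pair(p(c), pair(c, 0))))   [R3 at 1.1.2.2]
2. p(q(pair(p(c), pair(c, 0))))  →  p(p(c))   [R8 at 1]

p(p(c))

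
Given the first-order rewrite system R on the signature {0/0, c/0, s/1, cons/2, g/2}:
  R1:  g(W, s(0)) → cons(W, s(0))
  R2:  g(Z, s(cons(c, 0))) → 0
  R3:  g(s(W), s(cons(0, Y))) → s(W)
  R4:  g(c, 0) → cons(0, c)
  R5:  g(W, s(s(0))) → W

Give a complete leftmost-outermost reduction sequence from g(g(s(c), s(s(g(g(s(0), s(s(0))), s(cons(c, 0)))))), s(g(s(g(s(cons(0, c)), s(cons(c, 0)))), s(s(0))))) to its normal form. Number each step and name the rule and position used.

s(c)

1. g(g(s(c), s(s(g(g(s(0), s(s(0))), s(cons(c, 0)))))), s(g(s(g(s(cons(0, c)), s(cons(c, 0)))), s(s(0)))))  →  g(g(s(c), s(s(0))), s(g(s(g(s(cons(0, c)), s(cons(c, 0)))), s(s(0)))))   [R2 at 1.2.1.1]
2. g(g(s(c), s(s(0))), s(g(s(g(s(cons(0, c)), s(cons(c, 0)))), s(s(0)))))  →  g(s(c), s(g(s(g(s(cons(0, c)), s(cons(c, 0)))), s(s(0)))))   [R5 at 1]
3. g(s(c), s(g(s(g(s(cons(0, c)), s(cons(c, 0)))), s(s(0)))))  →  g(s(c), s(s(g(s(cons(0, c)), s(cons(c, 0))))))   [R5 at 2.1]
4. g(s(c), s(s(g(s(cons(0, c)), s(cons(c, 0))))))  →  g(s(c), s(s(0)))   [R2 at 2.1.1]
5. g(s(c), s(s(0)))  →  s(c)   [R5 at ε]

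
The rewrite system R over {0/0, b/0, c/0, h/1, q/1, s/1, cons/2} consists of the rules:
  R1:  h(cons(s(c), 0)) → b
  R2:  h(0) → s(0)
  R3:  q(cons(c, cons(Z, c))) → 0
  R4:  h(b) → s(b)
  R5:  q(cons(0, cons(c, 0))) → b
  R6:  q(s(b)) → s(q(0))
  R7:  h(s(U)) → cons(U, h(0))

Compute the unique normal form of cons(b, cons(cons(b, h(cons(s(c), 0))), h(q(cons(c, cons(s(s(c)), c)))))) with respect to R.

cons(b, cons(cons(b, b), s(0)))

1. cons(b, cons(cons(b, h(cons(s(c), 0))), h(q(cons(c, cons(s(s(c)), c))))))  →  cons(b, cons(cons(b, b), h(q(cons(c, cons(s(s(c)), c))))))   [R1 at 2.1.2]
2. cons(b, cons(cons(b, b), h(q(cons(c, cons(s(s(c)), c))))))  →  cons(b, cons(cons(b, b), h(0)))   [R3 at 2.2.1]
3. cons(b, cons(cons(b, b), h(0)))  →  cons(b, cons(cons(b, b), s(0)))   [R2 at 2.2]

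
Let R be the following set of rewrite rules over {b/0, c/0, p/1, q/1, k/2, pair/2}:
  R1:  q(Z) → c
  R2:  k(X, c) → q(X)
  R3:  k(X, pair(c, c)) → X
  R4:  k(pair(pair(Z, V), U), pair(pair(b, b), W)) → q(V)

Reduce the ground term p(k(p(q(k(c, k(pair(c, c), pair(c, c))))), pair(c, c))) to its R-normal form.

1. p(k(p(q(k(c, k(pair(c, c), pair(c, c))))), pair(c, c)))  →  p(p(q(k(c, k(pair(c, c), pair(c, c))))))   [R3 at 1]
2. p(p(q(k(c, k(pair(c, c), pair(c, c))))))  →  p(p(c))   [R1 at 1.1]

p(p(c))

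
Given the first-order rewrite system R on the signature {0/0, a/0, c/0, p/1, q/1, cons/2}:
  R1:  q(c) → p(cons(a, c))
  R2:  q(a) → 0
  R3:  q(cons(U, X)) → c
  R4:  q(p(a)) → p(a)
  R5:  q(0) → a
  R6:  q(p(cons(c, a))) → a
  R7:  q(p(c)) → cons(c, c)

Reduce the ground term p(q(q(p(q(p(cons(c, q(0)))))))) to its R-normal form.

p(p(a))

1. p(q(q(p(q(p(cons(c, q(0))))))))  →  p(q(q(p(q(p(cons(c, a)))))))   [R5 at 1.1.1.1.1.1.2]
2. p(q(q(p(q(p(cons(c, a)))))))  →  p(q(q(p(a))))   [R6 at 1.1.1.1]
3. p(q(q(p(a))))  →  p(q(p(a)))   [R4 at 1.1]
4. p(q(p(a)))  →  p(p(a))   [R4 at 1]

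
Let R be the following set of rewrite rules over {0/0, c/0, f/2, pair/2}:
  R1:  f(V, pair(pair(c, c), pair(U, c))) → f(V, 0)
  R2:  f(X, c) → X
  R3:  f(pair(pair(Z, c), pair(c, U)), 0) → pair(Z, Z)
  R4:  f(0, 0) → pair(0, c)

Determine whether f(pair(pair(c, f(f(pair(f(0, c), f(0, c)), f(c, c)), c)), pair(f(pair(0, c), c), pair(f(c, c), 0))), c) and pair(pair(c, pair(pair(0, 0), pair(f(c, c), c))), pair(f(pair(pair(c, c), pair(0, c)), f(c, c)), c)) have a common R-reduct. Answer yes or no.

Reduce t₁ = f(pair(pair(c, f(f(pair(f(0, c), f(0, c)), f(c, c)), c)), pair(f(pair(0, c), c), pair(f(c, c), 0))), c):
1. f(pair(pair(c, f(f(pair(f(0, c), f(0, c)), f(c, c)), c)), pair(f(pair(0, c), c), pair(f(c, c), 0))), c)  →  pair(pair(c, f(f(pair(f(0, c), f(0, c)), f(c, c)), c)), pair(f(pair(0, c), c), pair(f(c, c), 0)))   [R2 at ε]
2. pair(pair(c, f(f(pair(f(0, c), f(0, c)), f(c, c)), c)), pair(f(pair(0, c), c), pair(f(c, c), 0)))  →  pair(pair(c, f(pair(f(0, c), f(0, c)), f(c, c))), pair(f(pair(0, c), c), pair(f(c, c), 0)))   [R2 at 1.2]
3. pair(pair(c, f(pair(f(0, c), f(0, c)), f(c, c))), pair(f(pair(0, c), c), pair(f(c, c), 0)))  →  pair(pair(c, f(pair(0, f(0, c)), f(c, c))), pair(f(pair(0, c), c), pair(f(c, c), 0)))   [R2 at 1.2.1.1]
4. pair(pair(c, f(pair(0, f(0, c)), f(c, c))), pair(f(pair(0, c), c), pair(f(c, c), 0)))  →  pair(pair(c, f(pair(0, 0), f(c, c))), pair(f(pair(0, c), c), pair(f(c, c), 0)))   [R2 at 1.2.1.2]
5. pair(pair(c, f(pair(0, 0), f(c, c))), pair(f(pair(0, c), c), pair(f(c, c), 0)))  →  pair(pair(c, f(pair(0, 0), c)), pair(f(pair(0, c), c), pair(f(c, c), 0)))   [R2 at 1.2.2]
6. pair(pair(c, f(pair(0, 0), c)), pair(f(pair(0, c), c), pair(f(c, c), 0)))  →  pair(pair(c, pair(0, 0)), pair(f(pair(0, c), c), pair(f(c, c), 0)))   [R2 at 1.2]
7. pair(pair(c, pair(0, 0)), pair(f(pair(0, c), c), pair(f(c, c), 0)))  →  pair(pair(c, pair(0, 0)), pair(pair(0, c), pair(f(c, c), 0)))   [R2 at 2.1]
8. pair(pair(c, pair(0, 0)), pair(pair(0, c), pair(f(c, c), 0)))  →  pair(pair(c, pair(0, 0)), pair(pair(0, c), pair(c, 0)))   [R2 at 2.2.1]

Reduce t₂ = pair(pair(c, pair(pair(0, 0), pair(f(c, c), c))), pair(f(pair(pair(c, c), pair(0, c)), f(c, c)), c)):
1. pair(pair(c, pair(pair(0, 0), pair(f(c, c), c))), pair(f(pair(pair(c, c), pair(0, c)), f(c, c)), c))  →  pair(pair(c, pair(pair(0, 0), pair(c, c))), pair(f(pair(pair(c, c), pair(0, c)), f(c, c)), c))   [R2 at 1.2.2.1]
2. pair(pair(c, pair(pair(0, 0), pair(c, c))), pair(f(pair(pair(c, c), pair(0, c)), f(c, c)), c))  →  pair(pair(c, pair(pair(0, 0), pair(c, c))), pair(f(pair(pair(c, c), pair(0, c)), c), c))   [R2 at 2.1.2]
3. pair(pair(c, pair(pair(0, 0), pair(c, c))), pair(f(pair(pair(c, c), pair(0, c)), c), c))  →  pair(pair(c, pair(pair(0, 0), pair(c, c))), pair(pair(pair(c, c), pair(0, c)), c))   [R2 at 2.1]

no — NF(t₁) = pair(pair(c, pair(0, 0)), pair(pair(0, c), pair(c, 0))), NF(t₂) = pair(pair(c, pair(pair(0, 0), pair(c, c))), pair(pair(pair(c, c), pair(0, c)), c))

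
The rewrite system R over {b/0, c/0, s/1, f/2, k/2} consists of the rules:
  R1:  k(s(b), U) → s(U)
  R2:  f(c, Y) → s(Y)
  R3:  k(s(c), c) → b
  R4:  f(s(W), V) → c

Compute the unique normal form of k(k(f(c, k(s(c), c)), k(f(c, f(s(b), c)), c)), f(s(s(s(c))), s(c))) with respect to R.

1. k(k(f(c, k(s(c), c)), k(f(c, f(s(b), c)), c)), f(s(s(s(c))), s(c)))  →  k(k(s(k(s(c), c)), k(f(c, f(s(b), c)), c)), f(s(s(s(c))), s(c)))   [R2 at 1.1]
2. k(k(s(k(s(c), c)), k(f(c, f(s(b), c)), c)), f(s(s(s(c))), s(c)))  →  k(k(s(b), k(f(c, f(s(b), c)), c)), f(s(s(s(c))), s(c)))   [R3 at 1.1.1]
3. k(k(s(b), k(f(c, f(s(b), c)), c)), f(s(s(s(c))), s(c)))  →  k(s(k(f(c, f(s(b), c)), c)), f(s(s(s(c))), s(c)))   [R1 at 1]
4. k(s(k(f(c, f(s(b), c)), c)), f(s(s(s(c))), s(c)))  →  k(s(k(s(f(s(b), c)), c)), f(s(s(s(c))), s(c)))   [R2 at 1.1.1]
5. k(s(k(s(f(s(b), c)), c)), f(s(s(s(c))), s(c)))  →  k(s(k(s(c), c)), f(s(s(s(c))), s(c)))   [R4 at 1.1.1.1]
6. k(s(k(s(c), c)), f(s(s(s(c))), s(c)))  →  k(s(b), f(s(s(s(c))), s(c)))   [R3 at 1.1]
7. k(s(b), f(s(s(s(c))), s(c)))  →  s(f(s(s(s(c))), s(c)))   [R1 at ε]
8. s(f(s(s(s(c))), s(c)))  →  s(c)   [R4 at 1]

s(c)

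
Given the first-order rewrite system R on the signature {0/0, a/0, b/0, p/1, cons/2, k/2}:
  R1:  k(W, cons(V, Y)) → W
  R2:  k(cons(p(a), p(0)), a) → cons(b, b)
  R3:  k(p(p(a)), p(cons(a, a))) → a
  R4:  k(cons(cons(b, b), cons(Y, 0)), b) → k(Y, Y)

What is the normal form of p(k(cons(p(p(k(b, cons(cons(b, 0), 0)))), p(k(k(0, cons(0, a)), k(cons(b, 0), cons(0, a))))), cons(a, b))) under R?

p(cons(p(p(b)), p(0)))

1. p(k(cons(p(p(k(b, cons(cons(b, 0), 0)))), p(k(k(0, cons(0, a)), k(cons(b, 0), cons(0, a))))), cons(a, b)))  →  p(cons(p(p(k(b, cons(cons(b, 0), 0)))), p(k(k(0, cons(0, a)), k(cons(b, 0), cons(0, a))))))   [R1 at 1]
2. p(cons(p(p(k(b, cons(cons(b, 0), 0)))), p(k(k(0, cons(0, a)), k(cons(b, 0), cons(0, a))))))  →  p(cons(p(p(b)), p(k(k(0, cons(0, a)), k(cons(b, 0), cons(0, a))))))   [R1 at 1.1.1.1]
3. p(cons(p(p(b)), p(k(k(0, cons(0, a)), k(cons(b, 0), cons(0, a))))))  →  p(cons(p(p(b)), p(k(0, k(cons(b, 0), cons(0, a))))))   [R1 at 1.2.1.1]
4. p(cons(p(p(b)), p(k(0, k(cons(b, 0), cons(0, a))))))  →  p(cons(p(p(b)), p(k(0, cons(b, 0)))))   [R1 at 1.2.1.2]
5. p(cons(p(p(b)), p(k(0, cons(b, 0)))))  →  p(cons(p(p(b)), p(0)))   [R1 at 1.2.1]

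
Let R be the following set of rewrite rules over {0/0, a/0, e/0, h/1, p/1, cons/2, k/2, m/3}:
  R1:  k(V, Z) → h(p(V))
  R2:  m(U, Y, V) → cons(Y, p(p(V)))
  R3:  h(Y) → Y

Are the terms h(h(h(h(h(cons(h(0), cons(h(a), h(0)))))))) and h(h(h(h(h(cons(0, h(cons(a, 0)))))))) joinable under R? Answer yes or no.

Reduce t₁ = h(h(h(h(h(cons(h(0), cons(h(a), h(0)))))))):
1. h(h(h(h(h(cons(h(0), cons(h(a), h(0))))))))  →  h(h(h(h(cons(h(0), cons(h(a), h(0)))))))   [R3 at ε]
2. h(h(h(h(cons(h(0), cons(h(a), h(0)))))))  →  h(h(h(cons(h(0), cons(h(a), h(0))))))   [R3 at ε]
3. h(h(h(cons(h(0), cons(h(a), h(0))))))  →  h(h(cons(h(0), cons(h(a), h(0)))))   [R3 at ε]
4. h(h(cons(h(0), cons(h(a), h(0)))))  →  h(cons(h(0), cons(h(a), h(0))))   [R3 at ε]
5. h(cons(h(0), cons(h(a), h(0))))  →  cons(h(0), cons(h(a), h(0)))   [R3 at ε]
6. cons(h(0), cons(h(a), h(0)))  →  cons(0, cons(h(a), h(0)))   [R3 at 1]
7. cons(0, cons(h(a), h(0)))  →  cons(0, cons(a, h(0)))   [R3 at 2.1]
8. cons(0, cons(a, h(0)))  →  cons(0, cons(a, 0))   [R3 at 2.2]

Reduce t₂ = h(h(h(h(h(cons(0, h(cons(a, 0)))))))):
1. h(h(h(h(h(cons(0, h(cons(a, 0))))))))  →  h(h(h(h(cons(0, h(cons(a, 0)))))))   [R3 at ε]
2. h(h(h(h(cons(0, h(cons(a, 0)))))))  →  h(h(h(cons(0, h(cons(a, 0))))))   [R3 at ε]
3. h(h(h(cons(0, h(cons(a, 0))))))  →  h(h(cons(0, h(cons(a, 0)))))   [R3 at ε]
4. h(h(cons(0, h(cons(a, 0)))))  →  h(cons(0, h(cons(a, 0))))   [R3 at ε]
5. h(cons(0, h(cons(a, 0))))  →  cons(0, h(cons(a, 0)))   [R3 at ε]
6. cons(0, h(cons(a, 0)))  →  cons(0, cons(a, 0))   [R3 at 2]

yes — NF(t₁) = cons(0, cons(a, 0)), NF(t₂) = cons(0, cons(a, 0))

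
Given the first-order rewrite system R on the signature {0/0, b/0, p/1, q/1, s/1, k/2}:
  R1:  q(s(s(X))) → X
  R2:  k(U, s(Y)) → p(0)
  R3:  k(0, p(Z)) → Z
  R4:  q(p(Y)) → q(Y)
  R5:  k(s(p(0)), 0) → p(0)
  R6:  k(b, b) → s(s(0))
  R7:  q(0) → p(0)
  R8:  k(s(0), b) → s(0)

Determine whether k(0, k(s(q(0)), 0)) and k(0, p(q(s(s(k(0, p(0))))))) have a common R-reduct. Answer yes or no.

Reduce t₁ = k(0, k(s(q(0)), 0)):
1. k(0, k(s(q(0)), 0))  →  k(0, k(s(p(0)), 0))   [R7 at 2.1.1]
2. k(0, k(s(p(0)), 0))  →  k(0, p(0))   [R5 at 2]
3. k(0, p(0))  →  0   [R3 at ε]

Reduce t₂ = k(0, p(q(s(s(k(0, p(0))))))):
1. k(0, p(q(s(s(k(0, p(0)))))))  →  q(s(s(k(0, p(0)))))   [R3 at ε]
2. q(s(s(k(0, p(0)))))  →  k(0, p(0))   [R1 at ε]
3. k(0, p(0))  →  0   [R3 at ε]

yes — NF(t₁) = 0, NF(t₂) = 0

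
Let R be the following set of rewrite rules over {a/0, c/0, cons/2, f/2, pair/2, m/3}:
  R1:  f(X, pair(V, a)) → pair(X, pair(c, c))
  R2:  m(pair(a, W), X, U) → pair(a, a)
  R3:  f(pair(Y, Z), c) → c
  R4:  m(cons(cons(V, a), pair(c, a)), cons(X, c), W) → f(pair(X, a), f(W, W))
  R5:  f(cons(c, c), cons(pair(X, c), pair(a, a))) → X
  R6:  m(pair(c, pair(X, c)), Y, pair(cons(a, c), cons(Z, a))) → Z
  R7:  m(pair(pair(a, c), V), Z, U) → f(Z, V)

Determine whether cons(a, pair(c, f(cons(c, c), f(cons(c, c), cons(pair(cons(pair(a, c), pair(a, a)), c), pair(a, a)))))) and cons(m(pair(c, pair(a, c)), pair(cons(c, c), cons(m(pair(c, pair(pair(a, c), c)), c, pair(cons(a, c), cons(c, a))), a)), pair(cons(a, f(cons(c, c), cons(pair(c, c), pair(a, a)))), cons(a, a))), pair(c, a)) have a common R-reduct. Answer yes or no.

yes — NF(t₁) = cons(a, pair(c, a)), NF(t₂) = cons(a, pair(c, a))

Reduce t₁ = cons(a, pair(c, f(cons(c, c), f(cons(c, c), cons(pair(cons(pair(a, c), pair(a, a)), c), pair(a, a)))))):
1. cons(a, pair(c, f(cons(c, c), f(cons(c, c), cons(pair(cons(pair(a, c), pair(a, a)), c), pair(a, a))))))  →  cons(a, pair(c, f(cons(c, c), cons(pair(a, c), pair(a, a)))))   [R5 at 2.2.2]
2. cons(a, pair(c, f(cons(c, c), cons(pair(a, c), pair(a, a)))))  →  cons(a, pair(c, a))   [R5 at 2.2]

Reduce t₂ = cons(m(pair(c, pair(a, c)), pair(cons(c, c), cons(m(pair(c, pair(pair(a, c), c)), c, pair(cons(a, c), cons(c, a))), a)), pair(cons(a, f(cons(c, c), cons(pair(c, c), pair(a, a)))), cons(a, a))), pair(c, a)):
1. cons(m(pair(c, pair(a, c)), pair(cons(c, c), cons(m(pair(c, pair(pair(a, c), c)), c, pair(cons(a, c), cons(c, a))), a)), pair(cons(a, f(cons(c, c), cons(pair(c, c), pair(a, a)))), cons(a, a))), pair(c, a))  →  cons(m(pair(c, pair(a, c)), pair(cons(c, c), cons(c, a)), pair(cons(a, f(cons(c, c), cons(pair(c, c), pair(a, a)))), cons(a, a))), pair(c, a))   [R6 at 1.2.2.1]
2. cons(m(pair(c, pair(a, c)), pair(cons(c, c), cons(c, a)), pair(cons(a, f(cons(c, c), cons(pair(c, c), pair(a, a)))), cons(a, a))), pair(c, a))  →  cons(m(pair(c, pair(a, c)), pair(cons(c, c), cons(c, a)), pair(cons(a, c), cons(a, a))), pair(c, a))   [R5 at 1.3.1.2]
3. cons(m(pair(c, pair(a, c)), pair(cons(c, c), cons(c, a)), pair(cons(a, c), cons(a, a))), pair(c, a))  →  cons(a, pair(c, a))   [R6 at 1]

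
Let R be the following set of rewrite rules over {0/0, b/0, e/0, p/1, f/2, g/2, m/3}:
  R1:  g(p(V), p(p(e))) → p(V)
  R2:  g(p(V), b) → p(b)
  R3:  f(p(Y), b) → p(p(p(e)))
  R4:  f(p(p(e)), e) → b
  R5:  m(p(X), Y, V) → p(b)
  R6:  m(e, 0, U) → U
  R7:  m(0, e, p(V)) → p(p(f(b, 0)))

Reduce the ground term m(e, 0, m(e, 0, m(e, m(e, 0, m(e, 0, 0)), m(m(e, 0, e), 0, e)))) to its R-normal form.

1. m(e, 0, m(e, 0, m(e, m(e, 0, m(e, 0, 0)), m(m(e, 0, e), 0, e))))  →  m(e, 0, m(e, m(e, 0, m(e, 0, 0)), m(m(e, 0, e), 0, e)))   [R6 at ε]
2. m(e, 0, m(e, m(e, 0, m(e, 0, 0)), m(m(e, 0, e), 0, e)))  →  m(e, m(e, 0, m(e, 0, 0)), m(m(e, 0, e), 0, e))   [R6 at ε]
3. m(e, m(e, 0, m(e, 0, 0)), m(m(e, 0, e), 0, e))  →  m(e, m(e, 0, 0), m(m(e, 0, e), 0, e))   [R6 at 2]
4. m(e, m(e, 0, 0), m(m(e, 0, e), 0, e))  →  m(e, 0, m(m(e, 0, e), 0, e))   [R6 at 2]
5. m(e, 0, m(m(e, 0, e), 0, e))  →  m(m(e, 0, e), 0, e)   [R6 at ε]
6. m(m(e, 0, e), 0, e)  →  m(e, 0, e)   [R6 at 1]
7. m(e, 0, e)  →  e   [R6 at ε]

e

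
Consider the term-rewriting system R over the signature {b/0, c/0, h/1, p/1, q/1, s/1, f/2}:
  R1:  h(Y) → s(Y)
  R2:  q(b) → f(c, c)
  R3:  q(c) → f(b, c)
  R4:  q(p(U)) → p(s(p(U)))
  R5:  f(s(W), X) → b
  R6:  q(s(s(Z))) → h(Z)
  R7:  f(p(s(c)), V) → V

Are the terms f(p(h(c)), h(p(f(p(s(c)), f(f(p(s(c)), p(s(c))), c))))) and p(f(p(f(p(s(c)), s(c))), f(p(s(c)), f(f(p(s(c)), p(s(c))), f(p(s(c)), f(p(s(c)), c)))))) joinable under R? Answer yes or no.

Reduce t₁ = f(p(h(c)), h(p(f(p(s(c)), f(f(p(s(c)), p(s(c))), c))))):
1. f(p(h(c)), h(p(f(p(s(c)), f(f(p(s(c)), p(s(c))), c)))))  →  f(p(s(c)), h(p(f(p(s(c)), f(f(p(s(c)), p(s(c))), c)))))   [R1 at 1.1]
2. f(p(s(c)), h(p(f(p(s(c)), f(f(p(s(c)), p(s(c))), c)))))  →  h(p(f(p(s(c)), f(f(p(s(c)), p(s(c))), c))))   [R7 at ε]
3. h(p(f(p(s(c)), f(f(p(s(c)), p(s(c))), c))))  →  s(p(f(p(s(c)), f(f(p(s(c)), p(s(c))), c))))   [R1 at ε]
4. s(p(f(p(s(c)), f(f(p(s(c)), p(s(c))), c))))  →  s(p(f(f(p(s(c)), p(s(c))), c)))   [R7 at 1.1]
5. s(p(f(f(p(s(c)), p(s(c))), c)))  →  s(p(f(p(s(c)), c)))   [R7 at 1.1.1]
6. s(p(f(p(s(c)), c)))  →  s(p(c))   [R7 at 1.1]

Reduce t₂ = p(f(p(f(p(s(c)), s(c))), f(p(s(c)), f(f(p(s(c)), p(s(c))), f(p(s(c)), f(p(s(c)), c)))))):
1. p(f(p(f(p(s(c)), s(c))), f(p(s(c)), f(f(p(s(c)), p(s(c))), f(p(s(c)), f(p(s(c)), c))))))  →  p(f(p(s(c)), f(p(s(c)), f(f(p(s(c)), p(s(c))), f(p(s(c)), f(p(s(c)), c))))))   [R7 at 1.1.1]
2. p(f(p(s(c)), f(p(s(c)), f(f(p(s(c)), p(s(c))), f(p(s(c)), f(p(s(c)), c))))))  →  p(f(p(s(c)), f(f(p(s(c)), p(s(c))), f(p(s(c)), f(p(s(c)), c)))))   [R7 at 1]
3. p(f(p(s(c)), f(f(p(s(c)), p(s(c))), f(p(s(c)), f(p(s(c)), c)))))  →  p(f(f(p(s(c)), p(s(c))), f(p(s(c)), f(p(s(c)), c))))   [R7 at 1]
4. p(f(f(p(s(c)), p(s(c))), f(p(s(c)), f(p(s(c)), c))))  →  p(f(p(s(c)), f(p(s(c)), f(p(s(c)), c))))   [R7 at 1.1]
5. p(f(p(s(c)), f(p(s(c)), f(p(s(c)), c))))  →  p(f(p(s(c)), f(p(s(c)), c)))   [R7 at 1]
6. p(f(p(s(c)), f(p(s(c)), c)))  →  p(f(p(s(c)), c))   [R7 at 1]
7. p(f(p(s(c)), c))  →  p(c)   [R7 at 1]

no — NF(t₁) = s(p(c)), NF(t₂) = p(c)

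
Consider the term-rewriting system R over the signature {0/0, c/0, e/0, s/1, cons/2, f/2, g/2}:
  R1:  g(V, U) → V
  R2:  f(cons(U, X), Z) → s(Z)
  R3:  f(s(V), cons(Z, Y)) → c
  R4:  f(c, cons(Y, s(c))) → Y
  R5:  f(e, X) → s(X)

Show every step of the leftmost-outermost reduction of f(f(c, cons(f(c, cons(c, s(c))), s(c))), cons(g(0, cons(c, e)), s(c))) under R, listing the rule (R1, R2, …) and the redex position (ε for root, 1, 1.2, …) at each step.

0

1. f(f(c, cons(f(c, cons(c, s(c))), s(c))), cons(g(0, cons(c, e)), s(c)))  →  f(f(c, cons(c, s(c))), cons(g(0, cons(c, e)), s(c)))   [R4 at 1]
2. f(f(c, cons(c, s(c))), cons(g(0, cons(c, e)), s(c)))  →  f(c, cons(g(0, cons(c, e)), s(c)))   [R4 at 1]
3. f(c, cons(g(0, cons(c, e)), s(c)))  →  g(0, cons(c, e))   [R4 at ε]
4. g(0, cons(c, e))  →  0   [R1 at ε]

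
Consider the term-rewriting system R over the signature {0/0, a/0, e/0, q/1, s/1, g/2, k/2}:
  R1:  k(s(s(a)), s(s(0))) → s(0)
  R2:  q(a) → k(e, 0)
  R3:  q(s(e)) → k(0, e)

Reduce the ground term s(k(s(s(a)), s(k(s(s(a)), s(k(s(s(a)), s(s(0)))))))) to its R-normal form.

1. s(k(s(s(a)), s(k(s(s(a)), s(k(s(s(a)), s(s(0))))))))  →  s(k(s(s(a)), s(k(s(s(a)), s(s(0))))))   [R1 at 1.2.1.2.1]
2. s(k(s(s(a)), s(k(s(s(a)), s(s(0))))))  →  s(k(s(s(a)), s(s(0))))   [R1 at 1.2.1]
3. s(k(s(s(a)), s(s(0))))  →  s(s(0))   [R1 at 1]

s(s(0))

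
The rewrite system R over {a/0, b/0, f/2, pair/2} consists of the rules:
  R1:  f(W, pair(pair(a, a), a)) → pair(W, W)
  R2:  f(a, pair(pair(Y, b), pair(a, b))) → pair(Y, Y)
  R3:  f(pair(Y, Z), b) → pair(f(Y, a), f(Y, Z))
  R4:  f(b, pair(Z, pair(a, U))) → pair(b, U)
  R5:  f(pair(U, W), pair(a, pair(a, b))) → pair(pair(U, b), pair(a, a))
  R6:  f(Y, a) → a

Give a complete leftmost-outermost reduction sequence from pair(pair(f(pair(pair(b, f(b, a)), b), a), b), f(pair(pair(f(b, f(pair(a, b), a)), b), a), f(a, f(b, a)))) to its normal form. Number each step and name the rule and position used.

1. pair(pair(f(pair(pair(b, f(b, a)), b), a), b), f(pair(pair(f(b, f(pair(a, b), a)), b), a), f(a, f(b, a))))  →  pair(pair(a, b), f(pair(pair(f(b, f(pair(a, b), a)), b), a), f(a, f(b, a))))   [R6 at 1.1]
2. pair(pair(a, b), f(pair(pair(f(b, f(pair(a, b), a)), b), a), f(a, f(b, a))))  →  pair(pair(a, b), f(pair(pair(f(b, a), b), a), f(a, f(b, a))))   [R6 at 2.1.1.1.2]
3. pair(pair(a, b), f(pair(pair(f(b, a), b), a), f(a, f(b, a))))  →  pair(pair(a, b), f(pair(pair(a, b), a), f(a, f(b, a))))   [R6 at 2.1.1.1]
4. pair(pair(a, b), f(pair(pair(a, b), a), f(a, f(b, a))))  →  pair(pair(a, b), f(pair(pair(a, b), a), f(a, a)))   [R6 at 2.2.2]
5. pair(pair(a, b), f(pair(pair(a, b), a), f(a, a)))  →  pair(pair(a, b), f(pair(pair(a, b), a), a))   [R6 at 2.2]
6. pair(pair(a, b), f(pair(pair(a, b), a), a))  →  pair(pair(a, b), a)   [R6 at 2]

pair(pair(a, b), a)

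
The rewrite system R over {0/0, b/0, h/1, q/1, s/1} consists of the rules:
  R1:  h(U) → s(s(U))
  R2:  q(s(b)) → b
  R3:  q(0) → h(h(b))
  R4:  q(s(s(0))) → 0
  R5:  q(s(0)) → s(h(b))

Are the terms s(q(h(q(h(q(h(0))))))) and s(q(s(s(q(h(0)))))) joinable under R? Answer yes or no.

Reduce t₁ = s(q(h(q(h(q(h(0))))))):
1. s(q(h(q(h(q(h(0)))))))  →  s(q(s(s(q(h(q(h(0))))))))   [R1 at 1.1]
2. s(q(s(s(q(h(q(h(0))))))))  →  s(q(s(s(q(s(s(q(h(0)))))))))   [R1 at 1.1.1.1.1]
3. s(q(s(s(q(s(s(q(h(0)))))))))  →  s(q(s(s(q(s(s(q(s(s(0))))))))))   [R1 at 1.1.1.1.1.1.1.1]
4. s(q(s(s(q(s(s(q(s(s(0))))))))))  →  s(q(s(s(q(s(s(0)))))))   [R4 at 1.1.1.1.1.1.1]
5. s(q(s(s(q(s(s(0)))))))  →  s(q(s(s(0))))   [R4 at 1.1.1.1]
6. s(q(s(s(0))))  →  s(0)   [R4 at 1]

Reduce t₂ = s(q(s(s(q(h(0)))))):
1. s(q(s(s(q(h(0))))))  →  s(q(s(s(q(s(s(0)))))))   [R1 at 1.1.1.1.1]
2. s(q(s(s(q(s(s(0)))))))  →  s(q(s(s(0))))   [R4 at 1.1.1.1]
3. s(q(s(s(0))))  →  s(0)   [R4 at 1]

yes — NF(t₁) = s(0), NF(t₂) = s(0)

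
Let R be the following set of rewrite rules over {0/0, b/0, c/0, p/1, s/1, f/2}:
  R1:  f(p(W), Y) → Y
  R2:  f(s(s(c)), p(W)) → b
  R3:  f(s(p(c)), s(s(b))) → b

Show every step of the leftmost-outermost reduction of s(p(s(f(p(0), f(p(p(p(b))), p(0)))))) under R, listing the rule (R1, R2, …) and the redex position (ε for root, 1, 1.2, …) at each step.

1. s(p(s(f(p(0), f(p(p(p(b))), p(0))))))  →  s(p(s(f(p(p(p(b))), p(0)))))   [R1 at 1.1.1]
2. s(p(s(f(p(p(p(b))), p(0)))))  →  s(p(s(p(0))))   [R1 at 1.1.1]

s(p(s(p(0))))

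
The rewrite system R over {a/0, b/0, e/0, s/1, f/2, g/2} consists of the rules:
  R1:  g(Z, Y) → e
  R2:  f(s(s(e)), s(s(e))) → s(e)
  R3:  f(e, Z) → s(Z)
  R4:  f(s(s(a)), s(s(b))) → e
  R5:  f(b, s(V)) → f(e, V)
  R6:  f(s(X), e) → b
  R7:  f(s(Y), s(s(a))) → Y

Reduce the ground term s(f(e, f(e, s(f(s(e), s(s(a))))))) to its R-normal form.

1. s(f(e, f(e, s(f(s(e), s(s(a)))))))  →  s(s(f(e, s(f(s(e), s(s(a)))))))   [R3 at 1]
2. s(s(f(e, s(f(s(e), s(s(a)))))))  →  s(s(s(s(f(s(e), s(s(a)))))))   [R3 at 1.1]
3. s(s(s(s(f(s(e), s(s(a)))))))  →  s(s(s(s(e))))   [R7 at 1.1.1.1]

s(s(s(s(e))))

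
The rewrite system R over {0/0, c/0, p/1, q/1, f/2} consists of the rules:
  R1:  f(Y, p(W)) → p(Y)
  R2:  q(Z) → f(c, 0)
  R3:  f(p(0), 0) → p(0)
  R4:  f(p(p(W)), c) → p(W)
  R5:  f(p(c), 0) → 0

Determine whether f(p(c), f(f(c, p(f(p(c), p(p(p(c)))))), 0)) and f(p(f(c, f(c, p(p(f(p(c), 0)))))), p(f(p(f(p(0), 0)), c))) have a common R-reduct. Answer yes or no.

no — NF(t₁) = 0, NF(t₂) = p(p(p(c)))

Reduce t₁ = f(p(c), f(f(c, p(f(p(c), p(p(p(c)))))), 0)):
1. f(p(c), f(f(c, p(f(p(c), p(p(p(c)))))), 0))  →  f(p(c), f(p(c), 0))   [R1 at 2.1]
2. f(p(c), f(p(c), 0))  →  f(p(c), 0)   [R5 at 2]
3. f(p(c), 0)  →  0   [R5 at ε]

Reduce t₂ = f(p(f(c, f(c, p(p(f(p(c), 0)))))), p(f(p(f(p(0), 0)), c))):
1. f(p(f(c, f(c, p(p(f(p(c), 0)))))), p(f(p(f(p(0), 0)), c)))  →  p(p(f(c, f(c, p(p(f(p(c), 0)))))))   [R1 at ε]
2. p(p(f(c, f(c, p(p(f(p(c), 0)))))))  →  p(p(f(c, p(c))))   [R1 at 1.1.2]
3. p(p(f(c, p(c))))  →  p(p(p(c)))   [R1 at 1.1]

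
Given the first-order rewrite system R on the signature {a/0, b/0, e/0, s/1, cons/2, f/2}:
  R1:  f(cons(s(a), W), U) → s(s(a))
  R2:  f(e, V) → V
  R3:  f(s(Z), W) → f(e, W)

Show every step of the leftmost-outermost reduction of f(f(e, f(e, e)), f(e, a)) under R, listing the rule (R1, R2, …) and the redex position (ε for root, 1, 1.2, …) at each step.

1. f(f(e, f(e, e)), f(e, a))  →  f(f(e, e), f(e, a))   [R2 at 1]
2. f(f(e, e), f(e, a))  →  f(e, f(e, a))   [R2 at 1]
3. f(e, f(e, a))  →  f(e, a)   [R2 at ε]
4. f(e, a)  →  a   [R2 at ε]

a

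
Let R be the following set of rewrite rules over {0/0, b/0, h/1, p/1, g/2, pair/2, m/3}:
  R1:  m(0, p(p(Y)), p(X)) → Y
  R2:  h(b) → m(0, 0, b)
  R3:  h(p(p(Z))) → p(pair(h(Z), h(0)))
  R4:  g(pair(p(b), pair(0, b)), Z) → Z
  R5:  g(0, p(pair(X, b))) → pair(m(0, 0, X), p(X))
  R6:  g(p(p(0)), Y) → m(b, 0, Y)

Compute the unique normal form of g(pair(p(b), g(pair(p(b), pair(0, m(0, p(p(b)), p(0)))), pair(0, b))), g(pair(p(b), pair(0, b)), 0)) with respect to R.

1. g(pair(p(b), g(pair(p(b), pair(0, m(0, p(p(b)), p(0)))), pair(0, b))), g(pair(p(b), pair(0, b)), 0))  →  g(pair(p(b), g(pair(p(b), pair(0, b)), pair(0, b))), g(pair(p(b), pair(0, b)), 0))   [R1 at 1.2.1.2.2]
2. g(pair(p(b), g(pair(p(b), pair(0, b)), pair(0, b))), g(pair(p(b), pair(0, b)), 0))  →  g(pair(p(b), pair(0, b)), g(pair(p(b), pair(0, b)), 0))   [R4 at 1.2]
3. g(pair(p(b), pair(0, b)), g(pair(p(b), pair(0, b)), 0))  →  g(pair(p(b), pair(0, b)), 0)   [R4 at ε]
4. g(pair(p(b), pair(0, b)), 0)  →  0   [R4 at ε]

0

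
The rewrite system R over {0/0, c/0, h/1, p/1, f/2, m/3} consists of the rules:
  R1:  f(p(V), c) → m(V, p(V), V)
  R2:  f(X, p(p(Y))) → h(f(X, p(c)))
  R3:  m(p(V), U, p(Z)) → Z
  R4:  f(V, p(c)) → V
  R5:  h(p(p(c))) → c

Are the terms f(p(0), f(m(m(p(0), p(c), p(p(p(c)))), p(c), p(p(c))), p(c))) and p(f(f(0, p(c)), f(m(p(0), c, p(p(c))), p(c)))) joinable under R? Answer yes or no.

yes — NF(t₁) = p(0), NF(t₂) = p(0)

Reduce t₁ = f(p(0), f(m(m(p(0), p(c), p(p(p(c)))), p(c), p(p(c))), p(c))):
1. f(p(0), f(m(m(p(0), p(c), p(p(p(c)))), p(c), p(p(c))), p(c)))  →  f(p(0), m(m(p(0), p(c), p(p(p(c)))), p(c), p(p(c))))   [R4 at 2]
2. f(p(0), m(m(p(0), p(c), p(p(p(c)))), p(c), p(p(c))))  →  f(p(0), m(p(p(c)), p(c), p(p(c))))   [R3 at 2.1]
3. f(p(0), m(p(p(c)), p(c), p(p(c))))  →  f(p(0), p(c))   [R3 at 2]
4. f(p(0), p(c))  →  p(0)   [R4 at ε]

Reduce t₂ = p(f(f(0, p(c)), f(m(p(0), c, p(p(c))), p(c)))):
1. p(f(f(0, p(c)), f(m(p(0), c, p(p(c))), p(c))))  →  p(f(0, f(m(p(0), c, p(p(c))), p(c))))   [R4 at 1.1]
2. p(f(0, f(m(p(0), c, p(p(c))), p(c))))  →  p(f(0, m(p(0), c, p(p(c)))))   [R4 at 1.2]
3. p(f(0, m(p(0), c, p(p(c)))))  →  p(f(0, p(c)))   [R3 at 1.2]
4. p(f(0, p(c)))  →  p(0)   [R4 at 1]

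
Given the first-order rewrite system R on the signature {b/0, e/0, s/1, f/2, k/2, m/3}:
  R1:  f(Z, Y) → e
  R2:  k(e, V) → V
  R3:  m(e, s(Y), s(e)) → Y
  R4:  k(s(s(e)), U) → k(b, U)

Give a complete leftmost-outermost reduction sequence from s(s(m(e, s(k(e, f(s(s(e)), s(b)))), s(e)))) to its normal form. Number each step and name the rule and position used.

s(s(e))

1. s(s(m(e, s(k(e, f(s(s(e)), s(b)))), s(e))))  →  s(s(k(e, f(s(s(e)), s(b)))))   [R3 at 1.1]
2. s(s(k(e, f(s(s(e)), s(b)))))  →  s(s(f(s(s(e)), s(b))))   [R2 at 1.1]
3. s(s(f(s(s(e)), s(b))))  →  s(s(e))   [R1 at 1.1]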